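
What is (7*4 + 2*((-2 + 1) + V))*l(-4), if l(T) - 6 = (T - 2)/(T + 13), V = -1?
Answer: 128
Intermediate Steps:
l(T) = 6 + (-2 + T)/(13 + T) (l(T) = 6 + (T - 2)/(T + 13) = 6 + (-2 + T)/(13 + T))
(7*4 + 2*((-2 + 1) + V))*l(-4) = (7*4 + 2*((-2 + 1) - 1))*((76 + 7*(-4))/(13 - 4)) = (28 + 2*(-1 - 1))*((76 - 28)/9) = (28 + 2*(-2))*((1/9)*48) = (28 - 4)*(16/3) = 24*(16/3) = 128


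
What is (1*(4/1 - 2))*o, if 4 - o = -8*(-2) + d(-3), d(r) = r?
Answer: -18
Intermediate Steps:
o = -9 (o = 4 - (-8*(-2) - 3) = 4 - (16 - 3) = 4 - 1*13 = 4 - 13 = -9)
(1*(4/1 - 2))*o = (1*(4/1 - 2))*(-9) = (1*(4*1 - 2))*(-9) = (1*(4 - 2))*(-9) = (1*2)*(-9) = 2*(-9) = -18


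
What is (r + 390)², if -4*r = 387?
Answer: 1375929/16 ≈ 85996.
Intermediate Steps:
r = -387/4 (r = -¼*387 = -387/4 ≈ -96.750)
(r + 390)² = (-387/4 + 390)² = (1173/4)² = 1375929/16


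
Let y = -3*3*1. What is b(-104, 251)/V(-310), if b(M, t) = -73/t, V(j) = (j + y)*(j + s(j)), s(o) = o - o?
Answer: -73/24821390 ≈ -2.9410e-6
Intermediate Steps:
s(o) = 0
y = -9 (y = -9*1 = -9)
V(j) = j*(-9 + j) (V(j) = (j - 9)*(j + 0) = (-9 + j)*j = j*(-9 + j))
b(-104, 251)/V(-310) = (-73/251)/((-310*(-9 - 310))) = (-73*1/251)/((-310*(-319))) = -73/251/98890 = -73/251*1/98890 = -73/24821390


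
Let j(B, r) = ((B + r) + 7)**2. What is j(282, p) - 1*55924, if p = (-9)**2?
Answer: 80976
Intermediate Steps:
p = 81
j(B, r) = (7 + B + r)**2
j(282, p) - 1*55924 = (7 + 282 + 81)**2 - 1*55924 = 370**2 - 55924 = 136900 - 55924 = 80976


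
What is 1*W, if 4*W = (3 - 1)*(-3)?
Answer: -3/2 ≈ -1.5000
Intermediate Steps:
W = -3/2 (W = ((3 - 1)*(-3))/4 = (2*(-3))/4 = (1/4)*(-6) = -3/2 ≈ -1.5000)
1*W = 1*(-3/2) = -3/2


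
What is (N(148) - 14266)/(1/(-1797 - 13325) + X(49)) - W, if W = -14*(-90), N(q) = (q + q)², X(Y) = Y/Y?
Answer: 1090146240/15121 ≈ 72095.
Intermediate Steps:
X(Y) = 1
N(q) = 4*q² (N(q) = (2*q)² = 4*q²)
W = 1260
(N(148) - 14266)/(1/(-1797 - 13325) + X(49)) - W = (4*148² - 14266)/(1/(-1797 - 13325) + 1) - 1*1260 = (4*21904 - 14266)/(1/(-15122) + 1) - 1260 = (87616 - 14266)/(-1/15122 + 1) - 1260 = 73350/(15121/15122) - 1260 = 73350*(15122/15121) - 1260 = 1109198700/15121 - 1260 = 1090146240/15121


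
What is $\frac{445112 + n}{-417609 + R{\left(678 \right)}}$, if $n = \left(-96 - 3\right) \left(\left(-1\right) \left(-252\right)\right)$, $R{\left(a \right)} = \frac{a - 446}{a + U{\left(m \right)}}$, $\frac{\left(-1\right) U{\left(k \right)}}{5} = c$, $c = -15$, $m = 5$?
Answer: $- \frac{316383492}{314459345} \approx -1.0061$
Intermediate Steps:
$U{\left(k \right)} = 75$ ($U{\left(k \right)} = \left(-5\right) \left(-15\right) = 75$)
$R{\left(a \right)} = \frac{-446 + a}{75 + a}$ ($R{\left(a \right)} = \frac{a - 446}{a + 75} = \frac{-446 + a}{75 + a}$)
$n = -24948$ ($n = \left(-99\right) 252 = -24948$)
$\frac{445112 + n}{-417609 + R{\left(678 \right)}} = \frac{445112 - 24948}{-417609 + \frac{-446 + 678}{75 + 678}} = \frac{420164}{-417609 + \frac{1}{753} \cdot 232} = \frac{420164}{-417609 + \frac{232}{753}} = \frac{420164}{- \frac{314459345}{753}} = 420164 \left(- \frac{753}{314459345}\right) = - \frac{316383492}{314459345}$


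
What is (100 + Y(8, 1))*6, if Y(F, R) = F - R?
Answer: 642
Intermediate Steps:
(100 + Y(8, 1))*6 = (100 + (8 - 1*1))*6 = (100 + (8 - 1))*6 = (100 + 7)*6 = 107*6 = 642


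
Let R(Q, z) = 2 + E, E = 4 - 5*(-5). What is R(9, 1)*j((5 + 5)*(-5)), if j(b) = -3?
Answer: -93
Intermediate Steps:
E = 29 (E = 4 + 25 = 29)
R(Q, z) = 31 (R(Q, z) = 2 + 29 = 31)
R(9, 1)*j((5 + 5)*(-5)) = 31*(-3) = -93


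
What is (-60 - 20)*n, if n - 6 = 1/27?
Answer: -13040/27 ≈ -482.96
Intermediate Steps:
n = 163/27 (n = 6 + 1/27 = 163/27 ≈ 6.0370)
(-60 - 20)*n = (-60 - 20)*(163/27) = -80*163/27 = -13040/27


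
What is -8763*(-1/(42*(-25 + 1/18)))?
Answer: -26289/3143 ≈ -8.3643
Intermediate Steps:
-8763*(-1/(42*(-25 + 1/18))) = -8763/((-42*(-449/18))) = -8763/3143/3 = -8763*3/3143 = -26289/3143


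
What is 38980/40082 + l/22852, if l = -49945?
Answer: -555562265/457976932 ≈ -1.2131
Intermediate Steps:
38980/40082 + l/22852 = 38980/40082 - 49945/22852 = 38980*(1/40082) - 49945*1/22852 = 19490/20041 - 49945/22852 = -555562265/457976932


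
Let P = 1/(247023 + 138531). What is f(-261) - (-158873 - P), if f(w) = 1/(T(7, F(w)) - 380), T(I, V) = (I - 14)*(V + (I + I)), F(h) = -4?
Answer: 2297029491983/14458275 ≈ 1.5887e+5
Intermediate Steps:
P = 1/385554 ≈ 2.5937e-6
T(I, V) = (-14 + I)*(V + 2*I)
f(w) = -1/450 (f(w) = 1/((-28*7 - 14*(-4) + 2*7² + 7*(-4)) - 380) = 1/((-196 + 56 + 2*49 - 28) - 380) = 1/((-196 + 56 + 98 - 28) - 380) = 1/(-70 - 380) = 1/(-450) = -1/450)
f(-261) - (-158873 - P) = -1/450 - (-158873 - 1*1/385554) = -1/450 - (-158873 - 1/385554) = -1/450 - 1*(-61254120643/385554) = -1/450 + 61254120643/385554 = 2297029491983/14458275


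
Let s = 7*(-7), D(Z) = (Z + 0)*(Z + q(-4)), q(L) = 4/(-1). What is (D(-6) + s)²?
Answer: 121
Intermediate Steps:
q(L) = -4 (q(L) = 4*(-1) = -4)
D(Z) = Z*(-4 + Z) (D(Z) = (Z + 0)*(Z - 4) = Z*(-4 + Z))
s = -49
(D(-6) + s)² = (-6*(-4 - 6) - 49)² = (-6*(-10) - 49)² = (60 - 49)² = 11² = 121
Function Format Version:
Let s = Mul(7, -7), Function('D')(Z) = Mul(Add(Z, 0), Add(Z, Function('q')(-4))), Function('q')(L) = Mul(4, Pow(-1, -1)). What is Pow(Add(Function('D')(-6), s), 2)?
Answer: 121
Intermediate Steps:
Function('q')(L) = -4 (Function('q')(L) = Mul(4, -1) = -4)
Function('D')(Z) = Mul(Z, Add(-4, Z)) (Function('D')(Z) = Mul(Add(Z, 0), Add(Z, -4)) = Mul(Z, Add(-4, Z)))
s = -49
Pow(Add(Function('D')(-6), s), 2) = Pow(Add(Mul(-6, Add(-4, -6)), -49), 2) = Pow(Add(Mul(-6, -10), -49), 2) = Pow(Add(60, -49), 2) = Pow(11, 2) = 121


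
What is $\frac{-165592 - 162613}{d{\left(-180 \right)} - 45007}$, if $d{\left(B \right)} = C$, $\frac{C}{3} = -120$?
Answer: $\frac{328205}{45367} \approx 7.2344$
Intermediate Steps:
$C = -360$ ($C = 3 \left(-120\right) = -360$)
$d{\left(B \right)} = -360$
$\frac{-165592 - 162613}{d{\left(-180 \right)} - 45007} = \frac{-165592 - 162613}{-360 - 45007} = - \frac{328205}{-45367} = \left(-328205\right) \left(- \frac{1}{45367}\right) = \frac{328205}{45367}$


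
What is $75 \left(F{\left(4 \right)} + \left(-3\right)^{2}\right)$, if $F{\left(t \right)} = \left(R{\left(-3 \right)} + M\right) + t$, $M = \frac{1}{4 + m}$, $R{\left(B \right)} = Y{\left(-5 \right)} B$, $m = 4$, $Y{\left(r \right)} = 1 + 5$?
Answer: $- \frac{2925}{8} \approx -365.63$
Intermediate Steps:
$Y{\left(r \right)} = 6$
$R{\left(B \right)} = 6 B$
$M = \frac{1}{8}$ ($M = \frac{1}{4 + 4} = \frac{1}{8} \approx 0.125$)
$F{\left(t \right)} = - \frac{143}{8} + t$ ($F{\left(t \right)} = \left(6 \left(-3\right) + \frac{1}{8}\right) + t = \left(-18 + \frac{1}{8}\right) + t = - \frac{143}{8} + t$)
$75 \left(F{\left(4 \right)} + \left(-3\right)^{2}\right) = 75 \left(\left(- \frac{143}{8} + 4\right) + \left(-3\right)^{2}\right) = 75 \left(- \frac{111}{8} + 9\right) = 75 \left(- \frac{39}{8}\right) = - \frac{2925}{8}$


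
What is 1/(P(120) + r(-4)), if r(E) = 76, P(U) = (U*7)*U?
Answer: 1/100876 ≈ 9.9132e-6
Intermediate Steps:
P(U) = 7*U² (P(U) = (7*U)*U = 7*U²)
1/(P(120) + r(-4)) = 1/(7*120² + 76) = 1/(7*14400 + 76) = 1/(100800 + 76) = 1/100876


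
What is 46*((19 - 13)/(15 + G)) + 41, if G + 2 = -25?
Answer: 18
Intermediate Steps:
G = -27 (G = -2 - 25 = -27)
46*((19 - 13)/(15 + G)) + 41 = 46*((19 - 13)/(15 - 27)) + 41 = 46*(6/(-12)) + 41 = 46*(6*(-1/12)) + 41 = 46*(-1/2) + 41 = -23 + 41 = 18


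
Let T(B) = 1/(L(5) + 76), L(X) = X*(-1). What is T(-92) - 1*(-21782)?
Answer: 1546523/71 ≈ 21782.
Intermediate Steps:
L(X) = -X
T(B) = 1/71 (T(B) = 1/(-1*5 + 76) = 1/(-5 + 76) = 1/71)
T(-92) - 1*(-21782) = 1/71 - 1*(-21782) = 1/71 + 21782 = 1546523/71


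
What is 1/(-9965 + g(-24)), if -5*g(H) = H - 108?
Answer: -5/49693 ≈ -0.00010062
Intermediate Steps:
g(H) = 108/5 - H/5 (g(H) = -(H - 108)/5 = -(-108 + H)/5 = 108/5 - H/5)
1/(-9965 + g(-24)) = 1/(-9965 + (108/5 - ⅕*(-24))) = 1/(-9965 + (108/5 + 24/5)) = 1/(-9965 + 132/5) = 1/(-49693/5) = -5/49693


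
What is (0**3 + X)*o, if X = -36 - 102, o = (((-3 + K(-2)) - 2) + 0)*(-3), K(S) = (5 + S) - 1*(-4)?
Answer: 828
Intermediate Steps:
K(S) = 9 + S (K(S) = (5 + S) + 4 = 9 + S)
o = -6 (o = (((-3 + (9 - 2)) - 2) + 0)*(-3) = (((-3 + 7) - 2) + 0)*(-3) = ((4 - 2) + 0)*(-3) = (2 + 0)*(-3) = 2*(-3) = -6)
X = -138
(0**3 + X)*o = (0**3 - 138)*(-6) = (0 - 138)*(-6) = -138*(-6) = 828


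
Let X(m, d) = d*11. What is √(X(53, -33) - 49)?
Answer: 2*I*√103 ≈ 20.298*I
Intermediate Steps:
X(m, d) = 11*d
√(X(53, -33) - 49) = √(11*(-33) - 49) = √(-363 - 49) = √(-412) = 2*I*√103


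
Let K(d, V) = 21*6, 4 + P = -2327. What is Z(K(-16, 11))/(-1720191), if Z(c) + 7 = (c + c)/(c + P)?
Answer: 83/20068895 ≈ 4.1358e-6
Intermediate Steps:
P = -2331 (P = -4 - 2327 = -2331)
K(d, V) = 126
Z(c) = -7 + 2*c/(-2331 + c) (Z(c) = -7 + (c + c)/(c - 2331) = -7 + (2*c)/(-2331 + c) = -7 + 2*c/(-2331 + c))
Z(K(-16, 11))/(-1720191) = ((16317 - 5*126)/(-2331 + 126))/(-1720191) = ((16317 - 630)/(-2205))*(-1/1720191) = -1/2205*15687*(-1/1720191) = -249/35*(-1/1720191) = 83/20068895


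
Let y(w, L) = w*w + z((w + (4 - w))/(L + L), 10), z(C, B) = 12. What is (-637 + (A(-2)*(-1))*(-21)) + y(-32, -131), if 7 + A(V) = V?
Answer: 210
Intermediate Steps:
A(V) = -7 + V
y(w, L) = 12 + w² (y(w, L) = w*w + 12 = w² + 12 = 12 + w²)
(-637 + (A(-2)*(-1))*(-21)) + y(-32, -131) = (-637 + ((-7 - 2)*(-1))*(-21)) + (12 + (-32)²) = (-637 - 9*(-1)*(-21)) + (12 + 1024) = (-637 + 9*(-21)) + 1036 = (-637 - 189) + 1036 = -826 + 1036 = 210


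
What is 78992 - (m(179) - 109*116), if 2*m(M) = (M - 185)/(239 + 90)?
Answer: 30148247/329 ≈ 91636.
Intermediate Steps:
m(M) = -185/658 + M/658 (m(M) = ((M - 185)/(239 + 90))/2 = ((-185 + M)/329)/2 = ((-185 + M)*(1/329))/2 = (-185/329 + M/329)/2 = -185/658 + M/658)
78992 - (m(179) - 109*116) = 78992 - ((-185/658 + (1/658)*179) - 109*116) = 78992 - ((-185/658 + 179/658) - 12644) = 78992 - (-3/329 - 12644) = 78992 - 1*(-4159879/329) = 78992 + 4159879/329 = 30148247/329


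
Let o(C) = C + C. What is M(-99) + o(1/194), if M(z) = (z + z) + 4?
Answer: -18817/97 ≈ -193.99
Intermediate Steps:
o(C) = 2*C
M(z) = 4 + 2*z (M(z) = 2*z + 4 = 4 + 2*z)
M(-99) + o(1/194) = (4 + 2*(-99)) + 2/194 = (4 - 198) + 2*(1/194) = -194 + 1/97 = -18817/97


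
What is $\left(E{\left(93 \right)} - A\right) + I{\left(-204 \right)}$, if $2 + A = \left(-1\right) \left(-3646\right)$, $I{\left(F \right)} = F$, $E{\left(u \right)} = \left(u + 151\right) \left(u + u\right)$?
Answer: $41536$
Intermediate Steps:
$E{\left(u \right)} = 2 u \left(151 + u\right)$ ($E{\left(u \right)} = \left(151 + u\right) 2 u = 2 u \left(151 + u\right)$)
$A = 3644$ ($A = -2 - -3646 = -2 + 3646 = 3644$)
$\left(E{\left(93 \right)} - A\right) + I{\left(-204 \right)} = \left(2 \cdot 93 \left(151 + 93\right) - 3644\right) - 204 = \left(2 \cdot 93 \cdot 244 - 3644\right) - 204 = \left(45384 - 3644\right) - 204 = 41740 - 204 = 41536$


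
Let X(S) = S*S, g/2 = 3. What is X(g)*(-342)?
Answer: -12312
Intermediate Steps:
g = 6 (g = 2*3 = 6)
X(S) = S**2
X(g)*(-342) = 6**2*(-342) = 36*(-342) = -12312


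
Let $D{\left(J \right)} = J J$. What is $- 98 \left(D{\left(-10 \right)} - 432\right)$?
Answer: $32536$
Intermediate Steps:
$D{\left(J \right)} = J^{2}$
$- 98 \left(D{\left(-10 \right)} - 432\right) = - 98 \left(\left(-10\right)^{2} - 432\right) = - 98 \left(100 - 432\right) = \left(-98\right) \left(-332\right) = 32536$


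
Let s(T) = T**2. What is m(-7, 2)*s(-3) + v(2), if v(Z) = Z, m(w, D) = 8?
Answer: 74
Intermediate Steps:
m(-7, 2)*s(-3) + v(2) = 8*(-3)**2 + 2 = 8*9 + 2 = 72 + 2 = 74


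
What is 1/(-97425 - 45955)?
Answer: -1/143380 ≈ -6.9745e-6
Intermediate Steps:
1/(-97425 - 45955) = 1/(-143380) = -1/143380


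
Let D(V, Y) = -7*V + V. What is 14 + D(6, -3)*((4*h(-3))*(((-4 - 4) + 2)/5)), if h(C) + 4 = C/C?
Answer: -2522/5 ≈ -504.40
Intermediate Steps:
h(C) = -3 (h(C) = -4 + C/C = -4 + 1 = -3)
D(V, Y) = -6*V
14 + D(6, -3)*((4*h(-3))*(((-4 - 4) + 2)/5)) = 14 + (-6*6)*((4*(-3))*(((-4 - 4) + 2)/5)) = 14 - (-432)*(-8 + 2)*(1/5) = 14 - (-432)*(-6*1/5) = 14 - (-432)*(-6)/5 = 14 - 36*72/5 = 14 - 2592/5 = -2522/5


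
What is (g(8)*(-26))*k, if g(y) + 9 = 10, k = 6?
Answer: -156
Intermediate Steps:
g(y) = 1 (g(y) = -9 + 10 = 1)
(g(8)*(-26))*k = (1*(-26))*6 = -26*6 = -156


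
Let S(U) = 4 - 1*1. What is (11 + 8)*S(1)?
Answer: 57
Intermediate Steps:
S(U) = 3 (S(U) = 4 - 1 = 3)
(11 + 8)*S(1) = (11 + 8)*3 = 19*3 = 57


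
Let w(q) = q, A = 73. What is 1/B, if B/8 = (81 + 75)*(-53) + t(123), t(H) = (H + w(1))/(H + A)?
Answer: -49/3240808 ≈ -1.5120e-5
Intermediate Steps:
t(H) = (1 + H)/(73 + H) (t(H) = (H + 1)/(H + 73) = (1 + H)/(73 + H))
B = -3240808/49 (B = 8*((81 + 75)*(-53) + (1 + 123)/(73 + 123)) = 8*(156*(-53) + 124/196) = 8*(-8268 + (1/196)*124) = 8*(-8268 + 31/49) = 8*(-405101/49) = -3240808/49 ≈ -66139.)
1/B = 1/(-3240808/49) = -49/3240808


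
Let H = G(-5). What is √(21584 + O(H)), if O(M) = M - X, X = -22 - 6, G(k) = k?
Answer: √21607 ≈ 146.99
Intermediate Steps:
H = -5
X = -28
O(M) = 28 + M (O(M) = M - 1*(-28) = M + 28 = 28 + M)
√(21584 + O(H)) = √(21584 + (28 - 5)) = √(21584 + 23) = √21607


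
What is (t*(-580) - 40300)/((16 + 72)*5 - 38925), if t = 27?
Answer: 11192/7697 ≈ 1.4541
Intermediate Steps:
(t*(-580) - 40300)/((16 + 72)*5 - 38925) = (27*(-580) - 40300)/((16 + 72)*5 - 38925) = (-15660 - 40300)/(88*5 - 38925) = -55960/(440 - 38925) = -55960/(-38485) = -55960*(-1/38485) = 11192/7697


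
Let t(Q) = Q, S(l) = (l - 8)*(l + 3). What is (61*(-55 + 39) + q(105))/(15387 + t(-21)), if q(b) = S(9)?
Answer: -482/7683 ≈ -0.062736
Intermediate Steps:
S(l) = (-8 + l)*(3 + l)
q(b) = 12 (q(b) = -24 + 9² - 5*9 = -24 + 81 - 45 = 12)
(61*(-55 + 39) + q(105))/(15387 + t(-21)) = (61*(-55 + 39) + 12)/(15387 - 21) = (61*(-16) + 12)/15366 = (-976 + 12)*(1/15366) = -964*1/15366 = -482/7683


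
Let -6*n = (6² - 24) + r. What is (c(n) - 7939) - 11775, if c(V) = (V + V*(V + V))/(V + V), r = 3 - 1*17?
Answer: -118279/6 ≈ -19713.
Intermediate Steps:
r = -14 (r = 3 - 17 = -14)
n = ⅓ (n = -((6² - 24) - 14)/6 = -((36 - 24) - 14)/6 = -(12 - 14)/6 = -⅙*(-2) = ⅓ ≈ 0.33333)
c(V) = (V + 2*V²)/(2*V) (c(V) = (V + V*(2*V))/((2*V)) = (V + 2*V²)*(1/(2*V)) = (V + 2*V²)/(2*V))
(c(n) - 7939) - 11775 = ((½ + ⅓) - 7939) - 11775 = (⅚ - 7939) - 11775 = -47629/6 - 11775 = -118279/6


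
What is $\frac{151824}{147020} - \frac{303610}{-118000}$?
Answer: $\frac{312759871}{86741800} \approx 3.6056$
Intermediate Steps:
$\frac{151824}{147020} - \frac{303610}{-118000} = 151824 \cdot \frac{1}{147020} - - \frac{30361}{11800} = \frac{37956}{36755} + \frac{30361}{11800} = \frac{312759871}{86741800}$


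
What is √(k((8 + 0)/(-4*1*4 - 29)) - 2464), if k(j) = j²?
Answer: 4*I*√311846/45 ≈ 49.638*I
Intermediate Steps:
√(k((8 + 0)/(-4*1*4 - 29)) - 2464) = √(((8 + 0)/(-4*1*4 - 29))² - 2464) = √((8/(-4*4 - 29))² - 2464) = √((8/(-16 - 29))² - 2464) = √((8/(-45))² - 2464) = √((8*(-1/45))² - 2464) = √((-8/45)² - 2464) = √(64/2025 - 2464) = √(-4989536/2025) = 4*I*√311846/45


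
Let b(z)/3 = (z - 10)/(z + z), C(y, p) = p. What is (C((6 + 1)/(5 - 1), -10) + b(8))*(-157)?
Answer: 13031/8 ≈ 1628.9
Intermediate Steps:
b(z) = 3*(-10 + z)/(2*z) (b(z) = 3*((z - 10)/(z + z)) = 3*((-10 + z)/((2*z))) = 3*((-10 + z)*(1/(2*z))) = 3*((-10 + z)/(2*z)) = 3*(-10 + z)/(2*z))
(C((6 + 1)/(5 - 1), -10) + b(8))*(-157) = (-10 + (3/2 - 15/8))*(-157) = (-10 - 3/8)*(-157) = -83/8*(-157) = 13031/8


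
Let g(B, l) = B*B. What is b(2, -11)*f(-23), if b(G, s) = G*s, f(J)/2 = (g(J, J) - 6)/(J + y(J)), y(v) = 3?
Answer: 5753/5 ≈ 1150.6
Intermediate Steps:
g(B, l) = B²
f(J) = 2*(-6 + J²)/(3 + J) (f(J) = 2*((J² - 6)/(J + 3)) = 2*((-6 + J²)/(3 + J)) = 2*(-6 + J²)/(3 + J))
b(2, -11)*f(-23) = (2*(-11))*(2*(-6 + (-23)²)/(3 - 23)) = -44*(-6 + 529)/(-20) = -44*(-1)*523/20 = -22*(-523/10) = 5753/5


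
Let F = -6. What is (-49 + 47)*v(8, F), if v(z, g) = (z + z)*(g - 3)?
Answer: 288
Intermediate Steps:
v(z, g) = 2*z*(-3 + g) (v(z, g) = (2*z)*(-3 + g) = 2*z*(-3 + g))
(-49 + 47)*v(8, F) = (-49 + 47)*(2*8*(-3 - 6)) = -4*8*(-9) = -2*(-144) = 288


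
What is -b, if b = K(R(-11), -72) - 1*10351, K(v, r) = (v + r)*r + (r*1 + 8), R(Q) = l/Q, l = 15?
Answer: 56461/11 ≈ 5132.8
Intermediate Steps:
R(Q) = 15/Q
K(v, r) = 8 + r + r*(r + v) (K(v, r) = (r + v)*r + (r + 8) = r*(r + v) + (8 + r) = 8 + r + r*(r + v))
b = -56461/11 (b = (8 - 72 + (-72)² - 1080/(-11)) - 1*10351 = (8 - 72 + 5184 - 1080*(-1)/11) - 10351 = (8 - 72 + 5184 - 72*(-15/11)) - 10351 = (8 - 72 + 5184 + 1080/11) - 10351 = 57400/11 - 10351 = -56461/11 ≈ -5132.8)
-b = -1*(-56461/11) = 56461/11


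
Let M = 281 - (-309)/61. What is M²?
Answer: 304502500/3721 ≈ 81834.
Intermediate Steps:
M = 17450/61 (M = 281 - (-309)/61 = 281 - 1*(-309/61) = 281 + 309/61 = 17450/61 ≈ 286.07)
M² = (17450/61)² = 304502500/3721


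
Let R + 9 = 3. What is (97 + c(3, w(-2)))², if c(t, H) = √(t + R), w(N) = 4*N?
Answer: (97 + I*√3)² ≈ 9406.0 + 336.02*I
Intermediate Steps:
R = -6 (R = -9 + 3 = -6)
c(t, H) = √(-6 + t) (c(t, H) = √(t - 6) = √(-6 + t))
(97 + c(3, w(-2)))² = (97 + √(-6 + 3))² = (97 + √(-3))² = (97 + I*√3)²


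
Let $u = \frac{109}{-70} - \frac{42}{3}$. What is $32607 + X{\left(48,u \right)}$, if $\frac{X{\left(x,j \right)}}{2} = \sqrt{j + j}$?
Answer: $32607 + \frac{66 i \sqrt{35}}{35} \approx 32607.0 + 11.156 i$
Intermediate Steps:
$u = - \frac{1089}{70}$ ($u = 109 \left(- \frac{1}{70}\right) - 14 = - \frac{109}{70} - 14 = - \frac{1089}{70} \approx -15.557$)
$X{\left(x,j \right)} = 2 \sqrt{2} \sqrt{j}$ ($X{\left(x,j \right)} = 2 \sqrt{j + j} = 2 \sqrt{2 j} = 2 \sqrt{2} \sqrt{j}$)
$32607 + X{\left(48,u \right)} = 32607 + 2 \sqrt{2} \sqrt{- \frac{1089}{70}} = 32607 + 2 \sqrt{2} \frac{33 i \sqrt{70}}{70} = 32607 + \frac{66 i \sqrt{35}}{35}$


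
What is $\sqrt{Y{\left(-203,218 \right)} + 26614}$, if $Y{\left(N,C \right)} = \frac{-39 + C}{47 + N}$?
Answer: $\frac{\sqrt{161912595}}{78} \approx 163.13$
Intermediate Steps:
$Y{\left(N,C \right)} = \frac{-39 + C}{47 + N}$
$\sqrt{Y{\left(-203,218 \right)} + 26614} = \sqrt{\frac{-39 + 218}{47 - 203} + 26614} = \sqrt{\frac{1}{-156} \cdot 179 + 26614} = \sqrt{\left(- \frac{1}{156}\right) 179 + 26614} = \sqrt{- \frac{179}{156} + 26614} = \sqrt{\frac{4151605}{156}} = \frac{\sqrt{161912595}}{78}$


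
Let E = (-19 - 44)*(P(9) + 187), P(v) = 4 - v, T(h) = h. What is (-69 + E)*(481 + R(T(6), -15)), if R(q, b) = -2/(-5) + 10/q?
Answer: -5572174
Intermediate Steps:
R(q, b) = 2/5 + 10/q (R(q, b) = -2*(-1/5) + 10/q = 2/5 + 10/q)
E = -11466 (E = (-19 - 44)*((4 - 1*9) + 187) = -63*((4 - 9) + 187) = -63*(-5 + 187) = -63*182 = -11466)
(-69 + E)*(481 + R(T(6), -15)) = (-69 - 11466)*(481 + (2/5 + 10/6)) = -11535*(481 + (2/5 + 10*(1/6))) = -11535*(481 + (2/5 + 5/3)) = -11535*(481 + 31/15) = -11535*7246/15 = -5572174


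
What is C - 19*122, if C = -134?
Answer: -2452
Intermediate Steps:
C - 19*122 = -134 - 19*122 = -134 - 2318 = -2452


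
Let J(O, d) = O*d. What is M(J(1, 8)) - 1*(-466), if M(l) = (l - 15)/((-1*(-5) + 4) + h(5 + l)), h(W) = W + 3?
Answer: 11643/25 ≈ 465.72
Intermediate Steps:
h(W) = 3 + W
M(l) = (-15 + l)/(17 + l) (M(l) = (l - 15)/((-1*(-5) + 4) + (3 + (5 + l))) = (-15 + l)/((5 + 4) + (8 + l)) = (-15 + l)/(9 + (8 + l)) = (-15 + l)/(17 + l))
M(J(1, 8)) - 1*(-466) = (-15 + 1*8)/(17 + 1*8) - 1*(-466) = (-15 + 8)/(17 + 8) + 466 = -7/25 + 466 = 11643/25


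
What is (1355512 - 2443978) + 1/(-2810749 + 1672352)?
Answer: -1239106429003/1138397 ≈ -1.0885e+6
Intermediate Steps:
(1355512 - 2443978) + 1/(-2810749 + 1672352) = -1088466 + 1/(-1138397) = -1088466 - 1/1138397 = -1239106429003/1138397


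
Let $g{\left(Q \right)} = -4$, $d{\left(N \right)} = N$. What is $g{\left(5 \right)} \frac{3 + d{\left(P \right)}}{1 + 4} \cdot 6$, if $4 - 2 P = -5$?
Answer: $-36$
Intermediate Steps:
$P = \frac{9}{2}$ ($P = 2 - - \frac{5}{2} = 2 + \frac{5}{2} = \frac{9}{2} \approx 4.5$)
$g{\left(5 \right)} \frac{3 + d{\left(P \right)}}{1 + 4} \cdot 6 = - 4 \frac{3 + \frac{9}{2}}{1 + 4} \cdot 6 = - 4 \frac{15}{2 \cdot 5} \cdot 6 = - 4 \cdot \frac{15}{2} \cdot \frac{1}{5} \cdot 6 = \left(-4\right) \frac{3}{2} \cdot 6 = \left(-6\right) 6 = -36$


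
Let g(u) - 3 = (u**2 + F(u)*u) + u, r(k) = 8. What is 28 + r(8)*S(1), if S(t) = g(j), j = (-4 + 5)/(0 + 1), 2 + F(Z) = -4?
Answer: 20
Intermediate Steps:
F(Z) = -6 (F(Z) = -2 - 4 = -6)
j = 1 (j = 1/1 = 1*1 = 1)
g(u) = 3 + u**2 - 5*u (g(u) = 3 + ((u**2 - 6*u) + u) = 3 + (u**2 - 5*u) = 3 + u**2 - 5*u)
S(t) = -1 (S(t) = 3 + 1**2 - 5*1 = 3 + 1 - 5 = -1)
28 + r(8)*S(1) = 28 + 8*(-1) = 28 - 8 = 20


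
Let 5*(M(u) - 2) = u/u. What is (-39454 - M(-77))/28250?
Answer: -197281/141250 ≈ -1.3967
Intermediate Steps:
M(u) = 11/5 (M(u) = 2 + (u/u)/5 = 2 + (⅕)*1 = 2 + ⅕ = 11/5)
(-39454 - M(-77))/28250 = (-39454 - 1*11/5)/28250 = (-39454 - 11/5)*(1/28250) = -197281/5*1/28250 = -197281/141250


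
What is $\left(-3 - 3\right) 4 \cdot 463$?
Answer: $-11112$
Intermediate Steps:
$\left(-3 - 3\right) 4 \cdot 463 = \left(-6\right) 4 \cdot 463 = \left(-24\right) 463 = -11112$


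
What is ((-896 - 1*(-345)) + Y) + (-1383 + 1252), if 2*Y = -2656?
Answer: -2010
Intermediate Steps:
Y = -1328 (Y = (½)*(-2656) = -1328)
((-896 - 1*(-345)) + Y) + (-1383 + 1252) = ((-896 - 1*(-345)) - 1328) + (-1383 + 1252) = ((-896 + 345) - 1328) - 131 = (-551 - 1328) - 131 = -1879 - 131 = -2010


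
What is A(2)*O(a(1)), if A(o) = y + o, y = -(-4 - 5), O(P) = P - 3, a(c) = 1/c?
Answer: -22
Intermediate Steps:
O(P) = -3 + P
y = 9 (y = -1*(-9) = 9)
A(o) = 9 + o
A(2)*O(a(1)) = (9 + 2)*(-3 + 1/1) = 11*(-3 + 1) = 11*(-2) = -22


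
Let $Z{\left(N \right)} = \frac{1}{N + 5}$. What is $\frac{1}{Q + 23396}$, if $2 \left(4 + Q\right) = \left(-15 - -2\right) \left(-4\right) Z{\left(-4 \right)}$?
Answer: $\frac{1}{23418} \approx 4.2702 \cdot 10^{-5}$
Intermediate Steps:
$Z{\left(N \right)} = \frac{1}{5 + N}$
$Q = 22$ ($Q = -4 + \frac{\left(-15 - -2\right) \left(-4\right) \frac{1}{5 - 4}}{2} = -4 + \frac{\left(-15 + 2\right) \left(-4\right) 1^{-1}}{2} = -4 + \frac{\left(-13\right) \left(-4\right) 1}{2} = -4 + \frac{52 \cdot 1}{2} = -4 + \frac{1}{2} \cdot 52 = -4 + 26 = 22$)
$\frac{1}{Q + 23396} = \frac{1}{22 + 23396} = \frac{1}{23418}$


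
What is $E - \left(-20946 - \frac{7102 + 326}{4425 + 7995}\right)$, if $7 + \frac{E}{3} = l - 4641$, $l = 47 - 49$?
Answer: $\frac{7241479}{1035} \approx 6996.6$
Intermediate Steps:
$l = -2$ ($l = 47 - 49 = -2$)
$E = -13950$ ($E = -21 + 3 \left(-2 - 4641\right) = -21 + 3 \left(-4643\right) = -21 - 13929 = -13950$)
$E - \left(-20946 - \frac{7102 + 326}{4425 + 7995}\right) = -13950 - \left(-20946 - \frac{7102 + 326}{4425 + 7995}\right) = -13950 - \left(-20946 - \frac{7428}{12420}\right) = -13950 - \left(-20946 - 7428 \cdot \frac{1}{12420}\right) = -13950 - \left(-20946 - \frac{619}{1035}\right) = -13950 - - \frac{21679729}{1035} = -13950 + \frac{21679729}{1035} = \frac{7241479}{1035}$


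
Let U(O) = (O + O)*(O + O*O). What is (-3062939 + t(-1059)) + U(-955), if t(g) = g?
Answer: -1743207698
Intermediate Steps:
U(O) = 2*O*(O + O²) (U(O) = (2*O)*(O + O²) = 2*O*(O + O²))
(-3062939 + t(-1059)) + U(-955) = (-3062939 - 1059) + 2*(-955)²*(1 - 955) = -3063998 + 2*912025*(-954) = -3063998 - 1740143700 = -1743207698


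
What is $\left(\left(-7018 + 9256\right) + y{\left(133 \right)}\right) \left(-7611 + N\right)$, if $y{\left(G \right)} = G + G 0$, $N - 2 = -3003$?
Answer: $-25161052$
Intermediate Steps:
$N = -3001$ ($N = 2 - 3003 = -3001$)
$y{\left(G \right)} = G$ ($y{\left(G \right)} = G + 0 = G$)
$\left(\left(-7018 + 9256\right) + y{\left(133 \right)}\right) \left(-7611 + N\right) = \left(\left(-7018 + 9256\right) + 133\right) \left(-7611 - 3001\right) = \left(2238 + 133\right) \left(-10612\right) = 2371 \left(-10612\right) = -25161052$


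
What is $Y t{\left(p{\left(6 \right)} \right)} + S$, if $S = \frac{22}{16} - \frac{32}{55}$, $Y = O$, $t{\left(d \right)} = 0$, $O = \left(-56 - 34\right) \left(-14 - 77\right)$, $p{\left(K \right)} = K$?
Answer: $\frac{349}{440} \approx 0.79318$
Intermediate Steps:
$O = 8190$ ($O = \left(-90\right) \left(-91\right) = 8190$)
$Y = 8190$
$S = \frac{349}{440}$ ($S = 22 \cdot \frac{1}{16} - \frac{32}{55} = \frac{11}{8} - \frac{32}{55} = \frac{349}{440} \approx 0.79318$)
$Y t{\left(p{\left(6 \right)} \right)} + S = 8190 \cdot 0 + \frac{349}{440} = 0 + \frac{349}{440} = \frac{349}{440}$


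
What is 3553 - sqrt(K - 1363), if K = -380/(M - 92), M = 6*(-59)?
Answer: 3553 - 3*I*sqrt(7526473)/223 ≈ 3553.0 - 36.907*I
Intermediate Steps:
M = -354
K = 190/223 (K = -380/(-354 - 92) = -380/(-446) = -380*(-1/446) = 190/223 ≈ 0.85202)
3553 - sqrt(K - 1363) = 3553 - sqrt(190/223 - 1363) = 3553 - sqrt(-303759/223) = 3553 - 3*I*sqrt(7526473)/223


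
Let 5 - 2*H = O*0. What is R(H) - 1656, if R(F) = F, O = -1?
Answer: -3307/2 ≈ -1653.5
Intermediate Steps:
H = 5/2 (H = 5/2 - (-1)*0/2 = 5/2 - ½*0 = 5/2 + 0 = 5/2 ≈ 2.5000)
R(H) - 1656 = 5/2 - 1656 = -3307/2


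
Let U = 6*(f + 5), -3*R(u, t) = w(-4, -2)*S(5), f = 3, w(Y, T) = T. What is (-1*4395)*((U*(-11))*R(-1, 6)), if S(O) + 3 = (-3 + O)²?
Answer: 1547040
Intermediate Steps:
S(O) = -3 + (-3 + O)²
R(u, t) = ⅔ (R(u, t) = -(-2)*(-3 + (-3 + 5)²)/3 = -(-2)*(-3 + 2²)/3 = -(-2)*(-3 + 4)/3 = -(-2)/3 = -⅓*(-2) = ⅔)
U = 48 (U = 6*(3 + 5) = 6*8 = 48)
(-1*4395)*((U*(-11))*R(-1, 6)) = (-1*4395)*((48*(-11))*(⅔)) = -(-2320560)*2/3 = -4395*(-352) = 1547040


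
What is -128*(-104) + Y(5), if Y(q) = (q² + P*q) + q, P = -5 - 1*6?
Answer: 13287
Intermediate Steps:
P = -11 (P = -5 - 6 = -11)
Y(q) = q² - 10*q (Y(q) = (q² - 11*q) + q = q² - 10*q)
-128*(-104) + Y(5) = -128*(-104) + 5*(-10 + 5) = 13312 + 5*(-5) = 13312 - 25 = 13287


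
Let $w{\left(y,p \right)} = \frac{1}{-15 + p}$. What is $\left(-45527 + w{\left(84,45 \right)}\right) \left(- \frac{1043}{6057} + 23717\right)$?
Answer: $- \frac{98101161313117}{90855} \approx -1.0798 \cdot 10^{9}$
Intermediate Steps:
$\left(-45527 + w{\left(84,45 \right)}\right) \left(- \frac{1043}{6057} + 23717\right) = \left(-45527 + \frac{1}{-15 + 45}\right) \left(- \frac{1043}{6057} + 23717\right) = \left(-45527 + \frac{1}{30}\right) \left(\left(-1043\right) \frac{1}{6057} + 23717\right) = \left(-45527 + \frac{1}{30}\right) \left(- \frac{1043}{6057} + 23717\right) = \left(- \frac{1365809}{30}\right) \frac{143652826}{6057} = - \frac{98101161313117}{90855}$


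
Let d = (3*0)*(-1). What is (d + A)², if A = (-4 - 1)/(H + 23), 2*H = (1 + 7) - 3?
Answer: 100/2601 ≈ 0.038447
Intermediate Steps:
H = 5/2 (H = ((1 + 7) - 3)/2 = (8 - 3)/2 = (½)*5 = 5/2 ≈ 2.5000)
d = 0 (d = 0*(-1) = 0)
A = -10/51 (A = (-4 - 1)/(5/2 + 23) = -5/51/2 = -5*2/51 = -10/51 ≈ -0.19608)
(d + A)² = (0 - 10/51)² = (-10/51)² = 100/2601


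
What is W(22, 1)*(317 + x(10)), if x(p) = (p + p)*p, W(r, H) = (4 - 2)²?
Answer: 2068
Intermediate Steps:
W(r, H) = 4 (W(r, H) = 2² = 4)
x(p) = 2*p² (x(p) = (2*p)*p = 2*p²)
W(22, 1)*(317 + x(10)) = 4*(317 + 2*10²) = 4*(317 + 2*100) = 4*(317 + 200) = 4*517 = 2068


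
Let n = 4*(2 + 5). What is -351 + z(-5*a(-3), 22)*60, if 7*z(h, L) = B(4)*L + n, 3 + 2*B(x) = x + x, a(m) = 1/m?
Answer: 2523/7 ≈ 360.43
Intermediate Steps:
a(m) = 1/m
B(x) = -3/2 + x (B(x) = -3/2 + (x + x)/2 = -3/2 + (2*x)/2 = -3/2 + x)
n = 28 (n = 4*7 = 28)
z(h, L) = 4 + 5*L/14 (z(h, L) = ((-3/2 + 4)*L + 28)/7 = (5*L/2 + 28)/7 = (28 + 5*L/2)/7 = 4 + 5*L/14)
-351 + z(-5*a(-3), 22)*60 = -351 + (4 + (5/14)*22)*60 = -351 + (4 + 55/7)*60 = -351 + (83/7)*60 = -351 + 4980/7 = 2523/7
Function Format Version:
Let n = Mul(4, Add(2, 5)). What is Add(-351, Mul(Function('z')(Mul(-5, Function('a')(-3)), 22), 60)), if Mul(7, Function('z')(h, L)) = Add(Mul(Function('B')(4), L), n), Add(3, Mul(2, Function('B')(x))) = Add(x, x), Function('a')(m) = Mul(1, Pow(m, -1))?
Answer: Rational(2523, 7) ≈ 360.43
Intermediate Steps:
Function('a')(m) = Pow(m, -1)
Function('B')(x) = Add(Rational(-3, 2), x) (Function('B')(x) = Add(Rational(-3, 2), Mul(Rational(1, 2), Add(x, x))) = Add(Rational(-3, 2), Mul(Rational(1, 2), Mul(2, x))) = Add(Rational(-3, 2), x))
n = 28 (n = Mul(4, 7) = 28)
Function('z')(h, L) = Add(4, Mul(Rational(5, 14), L)) (Function('z')(h, L) = Mul(Rational(1, 7), Add(Mul(Add(Rational(-3, 2), 4), L), 28)) = Mul(Rational(1, 7), Add(Mul(Rational(5, 2), L), 28)) = Mul(Rational(1, 7), Add(28, Mul(Rational(5, 2), L))) = Add(4, Mul(Rational(5, 14), L)))
Add(-351, Mul(Function('z')(Mul(-5, Function('a')(-3)), 22), 60)) = Add(-351, Mul(Add(4, Mul(Rational(5, 14), 22)), 60)) = Add(-351, Mul(Add(4, Rational(55, 7)), 60)) = Add(-351, Mul(Rational(83, 7), 60)) = Add(-351, Rational(4980, 7)) = Rational(2523, 7)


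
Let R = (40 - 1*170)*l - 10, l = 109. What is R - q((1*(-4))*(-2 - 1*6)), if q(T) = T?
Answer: -14212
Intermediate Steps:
R = -14180 (R = (40 - 1*170)*109 - 10 = (40 - 170)*109 - 10 = -130*109 - 10 = -14170 - 10 = -14180)
R - q((1*(-4))*(-2 - 1*6)) = -14180 - 1*(-4)*(-2 - 1*6) = -14180 - (-4)*(-2 - 6) = -14180 - (-4)*(-8) = -14180 - 1*32 = -14180 - 32 = -14212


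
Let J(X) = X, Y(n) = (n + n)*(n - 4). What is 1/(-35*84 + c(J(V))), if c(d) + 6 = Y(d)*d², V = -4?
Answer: -1/1922 ≈ -0.00052029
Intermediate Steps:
Y(n) = 2*n*(-4 + n) (Y(n) = (2*n)*(-4 + n) = 2*n*(-4 + n))
c(d) = -6 + 2*d³*(-4 + d) (c(d) = -6 + (2*d*(-4 + d))*d² = -6 + 2*d³*(-4 + d))
1/(-35*84 + c(J(V))) = 1/(-35*84 + (-6 + 2*(-4)³*(-4 - 4))) = 1/(-2940 + (-6 + 2*(-64)*(-8))) = 1/(-2940 + (-6 + 1024)) = 1/(-2940 + 1018) = 1/(-1922) = -1/1922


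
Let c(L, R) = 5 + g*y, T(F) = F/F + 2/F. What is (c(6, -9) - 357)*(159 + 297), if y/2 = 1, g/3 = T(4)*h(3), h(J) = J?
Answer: -148200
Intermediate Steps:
T(F) = 1 + 2/F
g = 27/2 (g = 3*(((2 + 4)/4)*3) = 3*(((¼)*6)*3) = 3*((3/2)*3) = 3*(9/2) = 27/2 ≈ 13.500)
y = 2 (y = 2*1 = 2)
c(L, R) = 32 (c(L, R) = 5 + (27/2)*2 = 5 + 27 = 32)
(c(6, -9) - 357)*(159 + 297) = (32 - 357)*(159 + 297) = -325*456 = -148200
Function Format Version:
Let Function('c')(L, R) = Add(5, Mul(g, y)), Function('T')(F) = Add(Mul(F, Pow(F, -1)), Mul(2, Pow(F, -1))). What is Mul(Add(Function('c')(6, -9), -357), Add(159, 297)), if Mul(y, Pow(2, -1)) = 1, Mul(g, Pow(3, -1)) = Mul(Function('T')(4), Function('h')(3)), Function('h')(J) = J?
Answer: -148200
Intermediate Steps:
Function('T')(F) = Add(1, Mul(2, Pow(F, -1)))
g = Rational(27, 2) (g = Mul(3, Mul(Mul(Pow(4, -1), Add(2, 4)), 3)) = Mul(3, Mul(Mul(Rational(1, 4), 6), 3)) = Mul(3, Mul(Rational(3, 2), 3)) = Mul(3, Rational(9, 2)) = Rational(27, 2) ≈ 13.500)
y = 2 (y = Mul(2, 1) = 2)
Function('c')(L, R) = 32 (Function('c')(L, R) = Add(5, Mul(Rational(27, 2), 2)) = Add(5, 27) = 32)
Mul(Add(Function('c')(6, -9), -357), Add(159, 297)) = Mul(Add(32, -357), Add(159, 297)) = Mul(-325, 456) = -148200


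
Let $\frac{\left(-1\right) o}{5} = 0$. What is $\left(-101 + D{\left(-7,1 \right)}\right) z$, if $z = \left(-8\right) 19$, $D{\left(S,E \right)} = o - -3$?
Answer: $14896$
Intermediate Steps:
$o = 0$ ($o = \left(-5\right) 0 = 0$)
$D{\left(S,E \right)} = 3$ ($D{\left(S,E \right)} = 0 - -3 = 0 + 3 = 3$)
$z = -152$
$\left(-101 + D{\left(-7,1 \right)}\right) z = \left(-101 + 3\right) \left(-152\right) = \left(-98\right) \left(-152\right) = 14896$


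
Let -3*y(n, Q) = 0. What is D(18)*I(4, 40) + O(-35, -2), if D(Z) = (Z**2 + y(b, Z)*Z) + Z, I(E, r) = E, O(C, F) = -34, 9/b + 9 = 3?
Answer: 1334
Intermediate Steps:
b = -3/2 (b = 9/(-9 + 3) = 9/(-6) = 9*(-1/6) = -3/2 ≈ -1.5000)
y(n, Q) = 0 (y(n, Q) = -1/3*0 = 0)
D(Z) = Z + Z**2 (D(Z) = (Z**2 + 0*Z) + Z = (Z**2 + 0) + Z = Z**2 + Z = Z + Z**2)
D(18)*I(4, 40) + O(-35, -2) = (18*(1 + 18))*4 - 34 = (18*19)*4 - 34 = 342*4 - 34 = 1368 - 34 = 1334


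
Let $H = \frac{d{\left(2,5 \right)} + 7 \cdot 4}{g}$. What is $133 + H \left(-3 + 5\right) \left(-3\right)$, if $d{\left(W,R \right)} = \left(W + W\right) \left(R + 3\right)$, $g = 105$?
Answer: $\frac{907}{7} \approx 129.57$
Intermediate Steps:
$d{\left(W,R \right)} = 2 W \left(3 + R\right)$
$H = \frac{4}{7}$ ($H = \frac{2 \cdot 2 \left(3 + 5\right) + 7 \cdot 4}{105} = \left(2 \cdot 2 \cdot 8 + 28\right) \frac{1}{105} = \left(32 + 28\right) \frac{1}{105} = 60 \cdot \frac{1}{105} = \frac{4}{7} \approx 0.57143$)
$133 + H \left(-3 + 5\right) \left(-3\right) = 133 + \frac{4 \left(-3 + 5\right) \left(-3\right)}{7} = 133 + \frac{4 \cdot 2 \left(-3\right)}{7} = 133 + \frac{4}{7} \left(-6\right) = 133 - \frac{24}{7} = \frac{907}{7}$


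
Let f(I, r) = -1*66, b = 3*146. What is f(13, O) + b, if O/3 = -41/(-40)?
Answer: 372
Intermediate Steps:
O = 123/40 (O = 3*(-41/(-40)) = 3*(-41*(-1/40)) = 3*(41/40) = 123/40 ≈ 3.0750)
b = 438
f(I, r) = -66
f(13, O) + b = -66 + 438 = 372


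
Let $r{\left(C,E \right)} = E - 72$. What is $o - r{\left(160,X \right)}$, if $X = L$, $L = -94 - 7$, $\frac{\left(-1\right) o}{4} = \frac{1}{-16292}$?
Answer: $\frac{704630}{4073} \approx 173.0$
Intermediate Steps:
$o = \frac{1}{4073}$ ($o = - \frac{4}{-16292} = \left(-4\right) \left(- \frac{1}{16292}\right) = \frac{1}{4073} \approx 0.00024552$)
$L = -101$
$X = -101$
$r{\left(C,E \right)} = -72 + E$
$o - r{\left(160,X \right)} = \frac{1}{4073} - \left(-72 - 101\right) = \frac{1}{4073} - -173 = \frac{1}{4073} + 173 = \frac{704630}{4073}$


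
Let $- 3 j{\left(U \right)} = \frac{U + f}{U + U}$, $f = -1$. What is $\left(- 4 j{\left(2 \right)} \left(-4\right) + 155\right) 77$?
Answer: $\frac{35497}{3} \approx 11832.0$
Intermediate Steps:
$j{\left(U \right)} = - \frac{-1 + U}{6 U}$ ($j{\left(U \right)} = - \frac{\left(U - 1\right) \frac{1}{U + U}}{3} = - \frac{\left(-1 + U\right) \frac{1}{2 U}}{3} = - \frac{\frac{1}{2} \frac{1}{U} \left(-1 + U\right)}{3} = - \frac{-1 + U}{6 U}$)
$\left(- 4 j{\left(2 \right)} \left(-4\right) + 155\right) 77 = \left(- 4 \frac{1 - 2}{6 \cdot 2} \left(-4\right) + 155\right) 77 = \left(- 4 \cdot \frac{1}{6} \cdot \frac{1}{2} \left(1 - 2\right) \left(-4\right) + 155\right) 77 = \left(- 4 \cdot \frac{1}{6} \cdot \frac{1}{2} \left(-1\right) \left(-4\right) + 155\right) 77 = \left(\left(-4\right) \left(- \frac{1}{12}\right) \left(-4\right) + 155\right) 77 = \left(\frac{1}{3} \left(-4\right) + 155\right) 77 = \left(- \frac{4}{3} + 155\right) 77 = \frac{461}{3} \cdot 77 = \frac{35497}{3}$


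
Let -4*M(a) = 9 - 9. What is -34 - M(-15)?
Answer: -34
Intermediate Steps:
M(a) = 0 (M(a) = -(9 - 9)/4 = -1/4*0 = 0)
-34 - M(-15) = -34 - 1*0 = -34 + 0 = -34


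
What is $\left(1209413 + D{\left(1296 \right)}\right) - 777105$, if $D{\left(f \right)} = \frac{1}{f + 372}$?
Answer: $\frac{721089745}{1668} \approx 4.3231 \cdot 10^{5}$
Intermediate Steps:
$D{\left(f \right)} = \frac{1}{372 + f}$
$\left(1209413 + D{\left(1296 \right)}\right) - 777105 = \left(1209413 + \frac{1}{372 + 1296}\right) - 777105 = \left(1209413 + \frac{1}{1668}\right) - 777105 = \frac{2017300885}{1668} - 777105 = \frac{721089745}{1668}$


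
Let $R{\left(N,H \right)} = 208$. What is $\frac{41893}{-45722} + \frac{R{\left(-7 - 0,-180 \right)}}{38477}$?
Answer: $- \frac{1602406785}{1759245394} \approx -0.91085$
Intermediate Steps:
$\frac{41893}{-45722} + \frac{R{\left(-7 - 0,-180 \right)}}{38477} = \frac{41893}{-45722} + \frac{208}{38477} = 41893 \left(- \frac{1}{45722}\right) + 208 \cdot \frac{1}{38477} = - \frac{41893}{45722} + \frac{208}{38477} = - \frac{1602406785}{1759245394}$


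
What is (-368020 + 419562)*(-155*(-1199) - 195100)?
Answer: -477021210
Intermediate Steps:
(-368020 + 419562)*(-155*(-1199) - 195100) = 51542*(185845 - 195100) = 51542*(-9255) = -477021210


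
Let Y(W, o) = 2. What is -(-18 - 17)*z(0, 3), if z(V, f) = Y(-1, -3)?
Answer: 70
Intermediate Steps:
z(V, f) = 2
-(-18 - 17)*z(0, 3) = -(-18 - 17)*2 = -(-35)*2 = -1*(-70) = 70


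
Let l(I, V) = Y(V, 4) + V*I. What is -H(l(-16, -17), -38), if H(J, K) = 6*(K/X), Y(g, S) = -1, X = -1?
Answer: -228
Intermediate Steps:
l(I, V) = -1 + I*V (l(I, V) = -1 + V*I = -1 + I*V)
H(J, K) = -6*K (H(J, K) = 6*(K/(-1)) = 6*(K*(-1)) = 6*(-K) = -6*K)
-H(l(-16, -17), -38) = -(-6)*(-38) = -1*228 = -228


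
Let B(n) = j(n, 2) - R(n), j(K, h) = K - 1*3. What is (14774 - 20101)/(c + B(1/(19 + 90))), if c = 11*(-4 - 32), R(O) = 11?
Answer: 580643/44689 ≈ 12.993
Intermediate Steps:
j(K, h) = -3 + K (j(K, h) = K - 3 = -3 + K)
c = -396 (c = 11*(-36) = -396)
B(n) = -14 + n (B(n) = (-3 + n) - 1*11 = (-3 + n) - 11 = -14 + n)
(14774 - 20101)/(c + B(1/(19 + 90))) = (14774 - 20101)/(-396 + (-14 + 1/(19 + 90))) = -5327/(-396 + (-14 + 1/109)) = -5327/(-396 - 1525/109) = -5327/(-44689/109) = -5327*(-109/44689) = 580643/44689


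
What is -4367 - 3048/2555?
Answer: -11160733/2555 ≈ -4368.2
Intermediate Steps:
-4367 - 3048/2555 = -11160733/2555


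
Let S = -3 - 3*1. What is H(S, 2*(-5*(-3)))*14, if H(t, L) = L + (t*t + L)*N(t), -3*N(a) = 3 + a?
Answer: 1344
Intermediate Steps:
N(a) = -1 - a/3 (N(a) = -(3 + a)/3 = -1 - a/3)
S = -6 (S = -3 - 3 = -6)
H(t, L) = L + (-1 - t/3)*(L + t²) (H(t, L) = L + (t*t + L)*(-1 - t/3) = L + (t² + L)*(-1 - t/3) = L + (L + t²)*(-1 - t/3) = L + (-1 - t/3)*(L + t²))
H(S, 2*(-5*(-3)))*14 = ((⅓)*(-6)*(-2*(-5*(-3)) - 1*(-6)² - 3*(-6)))*14 = ((⅓)*(-6)*(-2*15 - 1*36 + 18))*14 = ((⅓)*(-6)*(-1*30 - 36 + 18))*14 = ((⅓)*(-6)*(-30 - 36 + 18))*14 = ((⅓)*(-6)*(-48))*14 = 96*14 = 1344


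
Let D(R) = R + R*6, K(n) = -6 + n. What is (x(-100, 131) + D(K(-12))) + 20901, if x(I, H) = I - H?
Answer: 20544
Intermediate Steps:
D(R) = 7*R (D(R) = R + 6*R = 7*R)
(x(-100, 131) + D(K(-12))) + 20901 = ((-100 - 1*131) + 7*(-6 - 12)) + 20901 = ((-100 - 131) + 7*(-18)) + 20901 = (-231 - 126) + 20901 = -357 + 20901 = 20544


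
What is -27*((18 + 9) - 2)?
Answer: -675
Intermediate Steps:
-27*((18 + 9) - 2) = -27*(27 - 2) = -27*25 = -675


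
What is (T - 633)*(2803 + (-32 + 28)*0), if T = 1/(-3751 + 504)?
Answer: -5761151656/3247 ≈ -1.7743e+6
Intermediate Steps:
T = -1/3247 (T = 1/(-3247) = -1/3247 ≈ -0.00030798)
(T - 633)*(2803 + (-32 + 28)*0) = (-1/3247 - 633)*(2803 + (-32 + 28)*0) = -2055352*(2803 - 4*0)/3247 = -2055352*(2803 + 0)/3247 = -2055352/3247*2803 = -5761151656/3247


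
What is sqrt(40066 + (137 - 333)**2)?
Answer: sqrt(78482) ≈ 280.15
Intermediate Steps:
sqrt(40066 + (137 - 333)**2) = sqrt(40066 + (-196)**2) = sqrt(40066 + 38416) = sqrt(78482)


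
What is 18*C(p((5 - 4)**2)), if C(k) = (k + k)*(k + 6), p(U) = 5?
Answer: 1980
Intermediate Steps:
C(k) = 2*k*(6 + k) (C(k) = (2*k)*(6 + k) = 2*k*(6 + k))
18*C(p((5 - 4)**2)) = 18*(2*5*(6 + 5)) = 18*(2*5*11) = 18*110 = 1980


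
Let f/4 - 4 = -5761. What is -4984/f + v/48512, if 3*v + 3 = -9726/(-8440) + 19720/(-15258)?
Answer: 1945825951617313/8991361831057920 ≈ 0.21641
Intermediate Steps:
v = -101092513/96583140 (v = -1 + (-9726/(-8440) + 19720/(-15258))/3 = -1 + (-9726*(-1/8440) + 19720*(-1/15258))/3 = -1 + (4863/4220 - 9860/7629)/3 = -1 + (1/3)*(-4509373/32194380) = -1 - 4509373/96583140 = -101092513/96583140 ≈ -1.0467)
f = -23028 (f = 16 + 4*(-5761) = 16 - 23044 = -23028)
-4984/f + v/48512 = -4984/(-23028) - 101092513/96583140/48512 = -4984*(-1/23028) - 101092513/96583140*1/48512 = 1246/5757 - 101092513/4685441287680 = 1945825951617313/8991361831057920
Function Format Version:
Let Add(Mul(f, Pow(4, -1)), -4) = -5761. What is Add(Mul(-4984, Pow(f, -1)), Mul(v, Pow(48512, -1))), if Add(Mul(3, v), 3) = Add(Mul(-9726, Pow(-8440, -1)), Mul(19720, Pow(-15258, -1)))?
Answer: Rational(1945825951617313, 8991361831057920) ≈ 0.21641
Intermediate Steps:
v = Rational(-101092513, 96583140) (v = Add(-1, Mul(Rational(1, 3), Add(Mul(-9726, Pow(-8440, -1)), Mul(19720, Pow(-15258, -1))))) = Add(-1, Mul(Rational(1, 3), Add(Mul(-9726, Rational(-1, 8440)), Mul(19720, Rational(-1, 15258))))) = Add(-1, Mul(Rational(1, 3), Add(Rational(4863, 4220), Rational(-9860, 7629)))) = Add(-1, Mul(Rational(1, 3), Rational(-4509373, 32194380))) = Add(-1, Rational(-4509373, 96583140)) = Rational(-101092513, 96583140) ≈ -1.0467)
f = -23028 (f = Add(16, Mul(4, -5761)) = Add(16, -23044) = -23028)
Add(Mul(-4984, Pow(f, -1)), Mul(v, Pow(48512, -1))) = Add(Mul(-4984, Pow(-23028, -1)), Mul(Rational(-101092513, 96583140), Pow(48512, -1))) = Add(Mul(-4984, Rational(-1, 23028)), Mul(Rational(-101092513, 96583140), Rational(1, 48512))) = Add(Rational(1246, 5757), Rational(-101092513, 4685441287680)) = Rational(1945825951617313, 8991361831057920)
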